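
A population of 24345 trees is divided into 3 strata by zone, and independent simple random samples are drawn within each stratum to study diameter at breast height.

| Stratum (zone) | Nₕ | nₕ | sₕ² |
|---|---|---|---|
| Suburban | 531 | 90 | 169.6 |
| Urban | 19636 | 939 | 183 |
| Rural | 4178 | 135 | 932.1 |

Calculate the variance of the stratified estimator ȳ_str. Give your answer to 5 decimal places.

Var(ȳ_str) = Σₕ Wₕ²(1 − fₕ)sₕ²/nₕ with Wₕ = Nₕ/N, N = 24345.
Suburban: Wₕ = 0.02181146; term = 0.02181146²·(1 − 0.16949153)·169.6/90 = 7.4455518 × 10^-4.
Urban: Wₕ = 0.80657219; term = 0.80657219²·(1 − 0.04782033)·183/939 = 0.12072324.
Rural: Wₕ = 0.17161635; term = 0.17161635²·(1 − 0.03231211)·932.1/135 = 0.19678018.
Sum = 0.31824798.

0.31825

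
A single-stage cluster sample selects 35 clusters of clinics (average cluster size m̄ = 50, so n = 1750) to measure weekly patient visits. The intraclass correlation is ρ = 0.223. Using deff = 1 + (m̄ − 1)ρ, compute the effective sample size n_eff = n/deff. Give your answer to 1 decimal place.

deff = 1 + (50 − 1)·0.223 = 1 + 10.927 = 11.927.
n_eff = 1750 / 11.927 = 146.7.

146.7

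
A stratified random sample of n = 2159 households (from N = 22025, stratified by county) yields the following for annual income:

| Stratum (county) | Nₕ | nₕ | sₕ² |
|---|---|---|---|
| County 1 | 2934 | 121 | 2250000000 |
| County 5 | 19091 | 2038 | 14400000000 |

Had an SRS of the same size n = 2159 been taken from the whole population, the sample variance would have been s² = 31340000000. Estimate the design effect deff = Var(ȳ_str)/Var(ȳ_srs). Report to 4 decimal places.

0.3863

Var(ȳ_str) = Σ Wₕ²(1−fₕ)sₕ²/nₕ with Wₕ = Nₕ/22025:
  County 1: (2934/22025)²·(1−121/2934)·2250000000/121 = 316369.9
  County 5: (19091/22025)²·(1−2038/19091)·14400000000/2038 = 4.7419388 × 10^6
  → Var(ȳ_str) = 5.0583087 × 10^6.
Var(ȳ_srs) = (1 − 2159/22025)·31340000000/2159 = 1.3093051 × 10^7.
deff = (5.0583087 × 10^6) / (1.3093051 × 10^7) = 0.3863.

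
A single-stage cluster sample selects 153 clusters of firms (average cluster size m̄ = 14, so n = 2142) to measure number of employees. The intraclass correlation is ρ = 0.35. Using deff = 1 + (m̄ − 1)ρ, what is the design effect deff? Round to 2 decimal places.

deff = 1 + (14 − 1)·0.35 = 1 + 4.55 = 5.55.

5.55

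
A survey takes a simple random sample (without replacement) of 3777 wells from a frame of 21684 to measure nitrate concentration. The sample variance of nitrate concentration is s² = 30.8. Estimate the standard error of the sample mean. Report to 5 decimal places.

Under SRS without replacement, Var(ȳ) = (1 − f)·s²/n with f = n/N = 3777/21684 = 0.17418373.
Var(ȳ) = (1 − 0.17418373)·30.8/3777 = 0.82581627·0.0081546201 = 0.0067342179.
SE(ȳ) = √(0.0067342179) = 0.08206.

0.08206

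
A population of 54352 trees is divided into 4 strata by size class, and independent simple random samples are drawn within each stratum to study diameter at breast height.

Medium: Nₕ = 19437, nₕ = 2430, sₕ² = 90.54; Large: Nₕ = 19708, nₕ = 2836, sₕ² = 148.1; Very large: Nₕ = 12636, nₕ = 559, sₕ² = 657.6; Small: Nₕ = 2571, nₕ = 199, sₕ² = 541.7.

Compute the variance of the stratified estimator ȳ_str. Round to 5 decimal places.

0.07644

Var(ȳ_str) = Σₕ Wₕ²(1 − fₕ)sₕ²/nₕ with Wₕ = Nₕ/N, N = 54352.
Medium: Wₕ = 0.35761334; term = 0.35761334²·(1 − 0.12501929)·90.54/2430 = 0.0041692708.
Large: Wₕ = 0.36259935; term = 0.36259935²·(1 − 0.14390095)·148.1/2836 = 0.0058779636.
Very large: Wₕ = 0.23248455; term = 0.23248455²·(1 − 0.04423868)·657.6/559 = 0.060769774.
Small: Wₕ = 0.04730277; term = 0.04730277²·(1 − 0.07740179)·541.7/199 = 0.0056194196.
Sum = 0.076436428.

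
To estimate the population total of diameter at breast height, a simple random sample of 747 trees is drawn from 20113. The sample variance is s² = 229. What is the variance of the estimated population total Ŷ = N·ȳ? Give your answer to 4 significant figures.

1.194 × 10^8

Var(Ŷ) = N²·Var(ȳ) = N²·(1 − n/N)·s²/n.
f = 747/20113 = 0.03714016; Var(ȳ) = 0.96285984·229/747 = 0.2951739.
Var(Ŷ) = 20113² · 0.2951739 = 1.1940752 × 10^8.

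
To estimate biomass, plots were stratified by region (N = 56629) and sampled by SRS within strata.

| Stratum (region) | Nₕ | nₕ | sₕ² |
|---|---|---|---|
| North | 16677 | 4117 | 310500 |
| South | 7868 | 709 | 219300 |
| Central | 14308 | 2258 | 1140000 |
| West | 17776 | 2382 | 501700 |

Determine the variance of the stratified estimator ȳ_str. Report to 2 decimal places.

55.48

Var(ȳ_str) = Σₕ Wₕ²(1 − fₕ)sₕ²/nₕ with Wₕ = Nₕ/N, N = 56629.
North: Wₕ = 0.29449575; term = 0.29449575²·(1 − 0.24686694)·310500/4117 = 4.9261828.
South: Wₕ = 0.13893941; term = 0.13893941²·(1 − 0.09011185)·219300/709 = 5.4328952.
Central: Wₕ = 0.25266206; term = 0.25266206²·(1 − 0.15781381)·1140000/2258 = 27.143704.
West: Wₕ = 0.31390277; term = 0.31390277²·(1 − 0.13400090)·501700/2382 = 17.972566.
Sum = 55.475348.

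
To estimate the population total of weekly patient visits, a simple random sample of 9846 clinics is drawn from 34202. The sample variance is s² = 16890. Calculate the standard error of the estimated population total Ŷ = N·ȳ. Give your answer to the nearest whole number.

37802

Var(Ŷ) = N²·Var(ȳ) = N²·(1 − n/N)·s²/n.
f = 9846/34202 = 0.28787790; Var(ȳ) = 0.71212210·16890/9846 = 1.2215867.
Var(Ŷ) = 34202² · 1.2215867 = 1.4289838 × 10^9.
SE(Ŷ) = √(1.4289838 × 10^9) = 37802.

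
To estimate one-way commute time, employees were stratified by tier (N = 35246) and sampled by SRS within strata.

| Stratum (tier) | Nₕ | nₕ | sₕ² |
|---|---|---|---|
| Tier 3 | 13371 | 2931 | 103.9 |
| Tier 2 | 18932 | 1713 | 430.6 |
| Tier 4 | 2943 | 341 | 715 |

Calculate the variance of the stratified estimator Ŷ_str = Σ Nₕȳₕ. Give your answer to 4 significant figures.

Var(Ŷ_str) = Σₕ Nₕ²(1 − fₕ)sₕ²/nₕ.
Tier 3: 13371²·(1 − 2931/13371)·103.9/2931 = 4.9483922 × 10^6.
Tier 2: 18932²·(1 − 1713/18932)·430.6/1713 = 8.1944741 × 10^7.
Tier 4: 2943²·(1 − 341/2943)·715/341 = 1.6056438 × 10^7.
Sum = 1.0294957 × 10^8.

1.029 × 10^8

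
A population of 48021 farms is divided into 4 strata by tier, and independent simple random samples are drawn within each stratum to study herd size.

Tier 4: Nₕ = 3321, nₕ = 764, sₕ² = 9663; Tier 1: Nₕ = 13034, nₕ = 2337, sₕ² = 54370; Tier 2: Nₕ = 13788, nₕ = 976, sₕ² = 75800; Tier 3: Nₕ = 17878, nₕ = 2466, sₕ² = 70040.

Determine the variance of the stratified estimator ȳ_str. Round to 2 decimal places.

10.80

Var(ȳ_str) = Σₕ Wₕ²(1 − fₕ)sₕ²/nₕ with Wₕ = Nₕ/N, N = 48021.
Tier 4: Wₕ = 0.06915724; term = 0.06915724²·(1 − 0.23005119)·9663/764 = 0.046575318.
Tier 1: Wₕ = 0.27142292; term = 0.27142292²·(1 − 0.17930029)·54370/2337 = 1.4066237.
Tier 2: Wₕ = 0.28712438; term = 0.28712438²·(1 − 0.07078619)·75800/976 = 5.9494277.
Tier 3: Wₕ = 0.37229545; term = 0.37229545²·(1 − 0.13793489)·70040/2466 = 3.3936621.
Sum = 10.796289.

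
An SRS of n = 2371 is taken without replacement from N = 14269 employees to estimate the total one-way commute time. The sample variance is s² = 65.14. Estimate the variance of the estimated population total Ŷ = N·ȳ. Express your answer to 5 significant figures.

Var(Ŷ) = N²·Var(ȳ) = N²·(1 − n/N)·s²/n.
f = 2371/14269 = 0.16616441; Var(ȳ) = 0.83383559·65.14/2371 = 0.022908499.
Var(Ŷ) = 14269² · 0.022908499 = 4.6642703 × 10^6.

4.6643 × 10^6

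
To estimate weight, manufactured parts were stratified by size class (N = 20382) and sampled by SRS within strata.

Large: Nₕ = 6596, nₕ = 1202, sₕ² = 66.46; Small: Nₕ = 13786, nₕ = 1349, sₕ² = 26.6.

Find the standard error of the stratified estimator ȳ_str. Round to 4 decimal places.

Var(ȳ_str) = Σₕ Wₕ²(1 − fₕ)sₕ²/nₕ with Wₕ = Nₕ/N, N = 20382.
Large: Wₕ = 0.32361888; term = 0.32361888²·(1 − 0.18223166)·66.46/1202 = 0.0047353694.
Small: Wₕ = 0.67638112; term = 0.67638112²·(1 − 0.09785289)·26.6/1349 = 0.0081382308.
Sum = 0.0128736.
SE = √(0.0128736) = 0.1135.

0.1135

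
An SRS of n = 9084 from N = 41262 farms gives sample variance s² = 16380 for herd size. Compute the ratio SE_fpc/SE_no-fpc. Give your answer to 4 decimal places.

0.8831

f = n/N = 9084/41262 = 0.22015414.
SE_no-fpc = √(s²/n) = 1.3428218; SE_fpc = √((1−f)s²/n) = 1.1858309.
Ratio = √(1−f) = 0.88308882.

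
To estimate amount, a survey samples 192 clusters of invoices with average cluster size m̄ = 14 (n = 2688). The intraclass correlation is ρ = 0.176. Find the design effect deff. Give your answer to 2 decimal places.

deff = 1 + (14 − 1)·0.176 = 1 + 2.288 = 3.288.

3.29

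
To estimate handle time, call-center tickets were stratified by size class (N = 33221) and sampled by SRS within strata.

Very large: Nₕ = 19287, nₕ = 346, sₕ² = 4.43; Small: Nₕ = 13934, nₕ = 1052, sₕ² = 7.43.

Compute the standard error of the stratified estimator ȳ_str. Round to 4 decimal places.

0.0734

Var(ȳ_str) = Σₕ Wₕ²(1 − fₕ)sₕ²/nₕ with Wₕ = Nₕ/N, N = 33221.
Very large: Wₕ = 0.58056651; term = 0.58056651²·(1 − 0.01793954)·4.43/346 = 0.0042380864.
Small: Wₕ = 0.41943349; term = 0.41943349²·(1 − 0.07549878)·7.43/1052 = 0.0011487004.
Sum = 0.0053867868.
SE = √(0.0053867868) = 0.0734.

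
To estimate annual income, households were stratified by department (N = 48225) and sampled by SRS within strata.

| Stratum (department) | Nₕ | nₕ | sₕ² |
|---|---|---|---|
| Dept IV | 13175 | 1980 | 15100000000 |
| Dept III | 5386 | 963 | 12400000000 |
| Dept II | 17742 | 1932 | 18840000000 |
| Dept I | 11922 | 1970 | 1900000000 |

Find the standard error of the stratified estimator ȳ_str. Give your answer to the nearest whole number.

Var(ȳ_str) = Σₕ Wₕ²(1 − fₕ)sₕ²/nₕ with Wₕ = Nₕ/N, N = 48225.
Dept IV: Wₕ = 0.27319855; term = 0.27319855²·(1 − 0.15028463)·15100000000/1980 = 483662.04.
Dept III: Wₕ = 0.11168481; term = 0.11168481²·(1 − 0.17879688)·12400000000/963 = 131896.79.
Dept II: Wₕ = 0.36790047; term = 0.36790047²·(1 − 0.10889415)·18840000000/1932 = 1.1761528 × 10^6.
Dept I: Wₕ = 0.24721617; term = 0.24721617²·(1 − 0.16524073)·1900000000/1970 = 49204.224.
Sum = 1.8409159 × 10^6.
SE = √(1.8409159 × 10^6) = 1357.

1357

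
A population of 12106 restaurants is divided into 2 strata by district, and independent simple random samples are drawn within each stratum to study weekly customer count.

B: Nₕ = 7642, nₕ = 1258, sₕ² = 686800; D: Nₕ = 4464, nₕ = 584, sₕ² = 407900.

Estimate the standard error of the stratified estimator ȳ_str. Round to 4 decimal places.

16.2568

Var(ȳ_str) = Σₕ Wₕ²(1 − fₕ)sₕ²/nₕ with Wₕ = Nₕ/N, N = 12106.
B: Wₕ = 0.63125723; term = 0.63125723²·(1 − 0.16461659)·686800/1258 = 181.73904.
D: Wₕ = 0.36874277; term = 0.36874277²·(1 − 0.13082437)·407900/584 = 82.545885.
Sum = 264.28493.
SE = √(264.28493) = 16.2568.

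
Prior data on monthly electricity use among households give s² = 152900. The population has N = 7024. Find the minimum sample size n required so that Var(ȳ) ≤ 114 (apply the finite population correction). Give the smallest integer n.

1127

Without fpc, n₀ = s²/D = 152900/114 = 1341.2281.
With fpc, (1 − n/N)·s²/n ≤ D requires n ≥ n₀/(1 + n₀/N) = 1341.2281/(1 + 1341.2281/7024) = 1126.1840.
Rounding up, n = 1127.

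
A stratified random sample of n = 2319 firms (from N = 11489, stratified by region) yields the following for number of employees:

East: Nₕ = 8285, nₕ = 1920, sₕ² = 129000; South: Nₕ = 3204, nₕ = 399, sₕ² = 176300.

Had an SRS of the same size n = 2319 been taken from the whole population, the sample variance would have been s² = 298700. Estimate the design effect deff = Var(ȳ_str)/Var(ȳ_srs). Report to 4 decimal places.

0.5537

Var(ȳ_str) = Σ Wₕ²(1−fₕ)sₕ²/nₕ with Wₕ = Nₕ/11489:
  East: (8285/11489)²·(1−1920/8285)·129000/1920 = 26.842004
  South: (3204/11489)²·(1−399/3204)·176300/399 = 30.084329
  → Var(ȳ_str) = 56.926333.
Var(ȳ_srs) = (1 − 2319/11489)·298700/2319 = 102.80674.
deff = 56.926333 / 102.80674 = 0.5537.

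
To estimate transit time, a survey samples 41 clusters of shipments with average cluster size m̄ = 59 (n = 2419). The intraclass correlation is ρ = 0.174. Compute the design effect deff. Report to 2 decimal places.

11.09

deff = 1 + (59 − 1)·0.174 = 1 + 10.092 = 11.092.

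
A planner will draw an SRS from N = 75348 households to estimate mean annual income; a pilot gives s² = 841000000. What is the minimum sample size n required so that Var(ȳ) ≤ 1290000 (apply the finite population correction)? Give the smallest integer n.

Without fpc, n₀ = s²/D = 841000000/1290000 = 651.9380.
With fpc, (1 − n/N)·s²/n ≤ D requires n ≥ n₀/(1 + n₀/N) = 651.9380/(1 + 651.9380/75348) = 646.3456.
Rounding up, n = 647.

647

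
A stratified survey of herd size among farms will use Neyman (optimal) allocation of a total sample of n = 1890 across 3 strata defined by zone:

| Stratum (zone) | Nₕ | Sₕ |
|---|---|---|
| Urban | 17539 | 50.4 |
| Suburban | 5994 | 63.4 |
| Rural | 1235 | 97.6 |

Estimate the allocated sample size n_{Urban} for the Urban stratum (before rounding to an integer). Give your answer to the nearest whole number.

1207

Neyman allocation: nₕ = n·NₕSₕ / Σⱼ NⱼSⱼ.
Σ NⱼSⱼ = 17539·50.4 + 5994·63.4 + 1235·97.6 = 1.3845212 × 10^6.
n_{Urban} = 1890·17539·50.4 / (1.3845212 × 10^6) = 1207.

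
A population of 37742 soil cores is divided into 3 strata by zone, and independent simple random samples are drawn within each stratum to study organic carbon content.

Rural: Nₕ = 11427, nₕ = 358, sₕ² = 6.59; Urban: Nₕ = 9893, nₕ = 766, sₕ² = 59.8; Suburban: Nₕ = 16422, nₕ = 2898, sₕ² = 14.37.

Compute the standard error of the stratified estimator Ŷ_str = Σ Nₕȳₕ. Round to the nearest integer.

3237

Var(Ŷ_str) = Σₕ Nₕ²(1 − fₕ)sₕ²/nₕ.
Rural: 11427²·(1 − 358/11427)·6.59/358 = 2.3283218 × 10^6.
Urban: 9893²·(1 − 766/9893)·59.8/766 = 7.0490156 × 10^6.
Suburban: 16422²·(1 − 2898/16422)·14.37/2898 = 1.1012593 × 10^6.
Sum = 1.0478597 × 10^7.
SE = √(1.0478597 × 10^7) = 3237.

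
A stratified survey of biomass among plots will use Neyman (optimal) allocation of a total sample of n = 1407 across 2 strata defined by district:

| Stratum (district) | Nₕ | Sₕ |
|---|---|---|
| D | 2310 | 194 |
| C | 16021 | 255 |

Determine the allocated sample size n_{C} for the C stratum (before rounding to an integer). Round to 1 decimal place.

1267.9

Neyman allocation: nₕ = n·NₕSₕ / Σⱼ NⱼSⱼ.
Σ NⱼSⱼ = 2310·194 + 16021·255 = 4.533495 × 10^6.
n_{C} = 1407·16021·255 / (4.533495 × 10^6) = 1267.9.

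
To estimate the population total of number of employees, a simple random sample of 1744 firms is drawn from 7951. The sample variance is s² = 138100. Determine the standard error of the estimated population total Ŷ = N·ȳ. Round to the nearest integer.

Var(Ŷ) = N²·Var(ȳ) = N²·(1 − n/N)·s²/n.
f = 1744/7951 = 0.21934348; Var(ȳ) = 0.78065652·138100/1744 = 61.816895.
Var(Ŷ) = 7951² · 61.816895 = 3.9079653 × 10^9.
SE(Ŷ) = √(3.9079653 × 10^9) = 62514.

62514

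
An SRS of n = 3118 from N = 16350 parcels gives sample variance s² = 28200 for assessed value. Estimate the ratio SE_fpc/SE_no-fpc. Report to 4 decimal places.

0.8996

f = n/N = 3118/16350 = 0.19070336.
SE_no-fpc = √(s²/n) = 3.0073675; SE_fpc = √((1−f)s²/n) = 2.7054553.
Ratio = √(1−f) = 0.89960916.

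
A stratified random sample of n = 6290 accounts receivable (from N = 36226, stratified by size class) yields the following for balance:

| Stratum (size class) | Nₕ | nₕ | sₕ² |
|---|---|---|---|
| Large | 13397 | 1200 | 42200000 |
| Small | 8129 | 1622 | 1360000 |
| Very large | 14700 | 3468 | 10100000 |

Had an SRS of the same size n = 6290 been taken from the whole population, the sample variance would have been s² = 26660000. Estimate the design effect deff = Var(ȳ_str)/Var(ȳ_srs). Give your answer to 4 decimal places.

Var(ȳ_str) = Σ Wₕ²(1−fₕ)sₕ²/nₕ with Wₕ = Nₕ/36226:
  Large: (13397/36226)²·(1−1200/13397)·42200000/1200 = 4378.7588
  Small: (8129/36226)²·(1−1622/8129)·1360000/1622 = 33.795994
  Very large: (14700/36226)²·(1−3468/14700)·10100000/3468 = 366.41728
  → Var(ȳ_str) = 4778.9721.
Var(ȳ_srs) = (1 − 6290/36226)·26660000/6290 = 3502.5383.
deff = 4778.9721 / 3502.5383 = 1.3644.

1.3644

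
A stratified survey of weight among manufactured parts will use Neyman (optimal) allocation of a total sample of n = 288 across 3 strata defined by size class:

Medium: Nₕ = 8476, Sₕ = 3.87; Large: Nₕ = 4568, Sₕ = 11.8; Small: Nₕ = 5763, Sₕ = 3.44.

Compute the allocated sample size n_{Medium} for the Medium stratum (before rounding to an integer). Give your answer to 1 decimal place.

Neyman allocation: nₕ = n·NₕSₕ / Σⱼ NⱼSⱼ.
Σ NⱼSⱼ = 8476·3.87 + 4568·11.8 + 5763·3.44 = 106529.24.
n_{Medium} = 288·8476·3.87 / 106529.24 = 88.7.

88.7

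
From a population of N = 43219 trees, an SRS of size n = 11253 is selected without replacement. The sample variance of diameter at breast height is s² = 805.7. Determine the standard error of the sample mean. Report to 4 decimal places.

0.2301

Under SRS without replacement, Var(ȳ) = (1 − f)·s²/n with f = n/N = 11253/43219 = 0.26037160.
Var(ȳ) = (1 − 0.26037160)·805.7/11253 = 0.73962840·0.071598685 = 0.052956421.
SE(ȳ) = √(0.052956421) = 0.2301.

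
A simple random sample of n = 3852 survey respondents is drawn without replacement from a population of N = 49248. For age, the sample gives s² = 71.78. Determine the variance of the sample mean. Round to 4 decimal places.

Under SRS without replacement, Var(ȳ) = (1 − f)·s²/n with f = n/N = 3852/49248 = 0.07821637.
Var(ȳ) = (1 − 0.07821637)·71.78/3852 = 0.92178363·0.018634476 = 0.017176954.

0.0172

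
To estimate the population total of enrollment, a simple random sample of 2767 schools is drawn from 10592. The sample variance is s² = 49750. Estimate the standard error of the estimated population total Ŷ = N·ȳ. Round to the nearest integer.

38603

Var(Ŷ) = N²·Var(ȳ) = N²·(1 − n/N)·s²/n.
f = 2767/10592 = 0.26123489; Var(ȳ) = 0.73876511·49750/2767 = 13.28282.
Var(Ŷ) = 10592² · 13.28282 = 1.4902057 × 10^9.
SE(Ŷ) = √(1.4902057 × 10^9) = 38603.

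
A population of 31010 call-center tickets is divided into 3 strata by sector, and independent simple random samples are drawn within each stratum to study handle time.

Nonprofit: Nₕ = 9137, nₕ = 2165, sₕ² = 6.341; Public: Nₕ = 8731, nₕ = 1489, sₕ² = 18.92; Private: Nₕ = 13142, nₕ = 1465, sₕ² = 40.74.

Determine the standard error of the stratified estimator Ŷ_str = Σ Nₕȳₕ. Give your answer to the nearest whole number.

Var(Ŷ_str) = Σₕ Nₕ²(1 − fₕ)sₕ²/nₕ.
Nonprofit: 9137²·(1 − 2165/9137)·6.341/2165 = 186578.18.
Public: 8731²·(1 − 1489/8731)·18.92/1489 = 803431.66.
Private: 13142²·(1 − 1465/13142)·40.74/1465 = 4.2675257 × 10^6.
Sum = 5.2575355 × 10^6.
SE = √(5.2575355 × 10^6) = 2293.

2293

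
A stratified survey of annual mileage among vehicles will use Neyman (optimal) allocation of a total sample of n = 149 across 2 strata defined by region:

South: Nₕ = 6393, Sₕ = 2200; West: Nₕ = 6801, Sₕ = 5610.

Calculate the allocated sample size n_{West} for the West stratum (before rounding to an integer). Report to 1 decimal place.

108.9

Neyman allocation: nₕ = n·NₕSₕ / Σⱼ NⱼSⱼ.
Σ NⱼSⱼ = 6393·2200 + 6801·5610 = 5.221821 × 10^7.
n_{West} = 149·6801·5610 / (5.221821 × 10^7) = 108.9.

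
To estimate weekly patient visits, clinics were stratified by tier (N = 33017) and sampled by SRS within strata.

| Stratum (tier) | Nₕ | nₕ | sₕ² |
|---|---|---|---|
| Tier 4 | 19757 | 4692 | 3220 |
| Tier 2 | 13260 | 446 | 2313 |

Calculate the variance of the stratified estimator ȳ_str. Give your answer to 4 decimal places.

Var(ȳ_str) = Σₕ Wₕ²(1 − fₕ)sₕ²/nₕ with Wₕ = Nₕ/N, N = 33017.
Tier 4: Wₕ = 0.59838871; term = 0.59838871²·(1 − 0.23748545)·3220/4692 = 0.18737549.
Tier 2: Wₕ = 0.40161129; term = 0.40161129²·(1 − 0.03363499)·2313/446 = 0.80833949.
Sum = 0.99571498.

0.9957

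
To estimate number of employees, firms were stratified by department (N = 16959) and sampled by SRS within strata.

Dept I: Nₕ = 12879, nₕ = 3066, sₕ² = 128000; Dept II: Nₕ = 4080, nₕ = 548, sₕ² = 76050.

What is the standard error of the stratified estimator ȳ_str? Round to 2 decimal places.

Var(ȳ_str) = Σₕ Wₕ²(1 − fₕ)sₕ²/nₕ with Wₕ = Nₕ/N, N = 16959.
Dept I: Wₕ = 0.75941978; term = 0.75941978²·(1 − 0.23806196)·128000/3066 = 18.345151.
Dept II: Wₕ = 0.24058022; term = 0.24058022²·(1 − 0.13431373)·76050/548 = 6.9534292.
Sum = 25.29858.
SE = √(25.29858) = 5.03.

5.03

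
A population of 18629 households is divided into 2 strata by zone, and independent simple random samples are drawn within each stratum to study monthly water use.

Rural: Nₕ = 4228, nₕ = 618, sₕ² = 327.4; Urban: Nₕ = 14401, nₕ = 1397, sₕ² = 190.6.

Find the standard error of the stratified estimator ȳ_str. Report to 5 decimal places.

0.31133

Var(ȳ_str) = Σₕ Wₕ²(1 − fₕ)sₕ²/nₕ with Wₕ = Nₕ/N, N = 18629.
Rural: Wₕ = 0.22695797; term = 0.22695797²·(1 − 0.14616840)·327.4/618 = 0.023299859.
Urban: Wₕ = 0.77304203; term = 0.77304203²·(1 − 0.09700715)·190.6/1397 = 0.073623594.
Sum = 0.096923453.
SE = √(0.096923453) = 0.31133.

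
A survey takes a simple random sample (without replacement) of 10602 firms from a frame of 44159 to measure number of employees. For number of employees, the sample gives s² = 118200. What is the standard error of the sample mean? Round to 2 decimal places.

2.91

Under SRS without replacement, Var(ȳ) = (1 − f)·s²/n with f = n/N = 10602/44159 = 0.24008696.
Var(ȳ) = (1 − 0.24008696)·118200/10602 = 0.75991304·11.14884 = 8.4721488.
SE(ȳ) = √(8.4721488) = 2.91.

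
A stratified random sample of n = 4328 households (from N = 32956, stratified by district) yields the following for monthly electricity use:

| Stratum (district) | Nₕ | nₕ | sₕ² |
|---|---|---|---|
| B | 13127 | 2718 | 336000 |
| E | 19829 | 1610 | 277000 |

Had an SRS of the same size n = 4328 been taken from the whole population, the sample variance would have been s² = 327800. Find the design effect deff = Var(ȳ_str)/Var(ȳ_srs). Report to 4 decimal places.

1.1062

Var(ȳ_str) = Σ Wₕ²(1−fₕ)sₕ²/nₕ with Wₕ = Nₕ/32956:
  B: (13127/32956)²·(1−2718/13127)·336000/2718 = 15.552325
  E: (19829/32956)²·(1−1610/19829)·277000/1610 = 57.228222
  → Var(ȳ_str) = 72.780547.
Var(ȳ_srs) = (1 − 4328/32956)·327800/4328 = 65.792776.
deff = 72.780547 / 65.792776 = 1.1062.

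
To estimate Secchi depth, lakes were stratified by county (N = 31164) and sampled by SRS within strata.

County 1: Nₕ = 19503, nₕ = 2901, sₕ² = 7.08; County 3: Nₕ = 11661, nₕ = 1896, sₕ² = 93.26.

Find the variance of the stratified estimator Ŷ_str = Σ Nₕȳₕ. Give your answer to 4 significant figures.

6.391 × 10^6

Var(Ŷ_str) = Σₕ Nₕ²(1 − fₕ)sₕ²/nₕ.
County 1: 19503²·(1 − 2901/19503)·7.08/2901 = 790218.8.
County 3: 11661²·(1 − 1896/11661)·93.26/1896 = 5.6009942 × 10^6.
Sum = 6.391213 × 10^6.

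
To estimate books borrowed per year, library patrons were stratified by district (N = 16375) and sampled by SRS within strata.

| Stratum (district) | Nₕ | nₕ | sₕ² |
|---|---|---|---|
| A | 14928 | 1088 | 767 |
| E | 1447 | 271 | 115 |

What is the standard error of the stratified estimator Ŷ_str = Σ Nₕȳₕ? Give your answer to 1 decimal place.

Var(Ŷ_str) = Σₕ Nₕ²(1 − fₕ)sₕ²/nₕ.
A: 14928²·(1 − 1088/14928)·767/1088 = 1.4564789 × 10^8.
E: 1447²·(1 − 271/1447)·115/271 = 722111.73.
Sum = 1.4637 × 10^8.
SE = √(1.4637 × 10^8) = 12098.3.

12098.3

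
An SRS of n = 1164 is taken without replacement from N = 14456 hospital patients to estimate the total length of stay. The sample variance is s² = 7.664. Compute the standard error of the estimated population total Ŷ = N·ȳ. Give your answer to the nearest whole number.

Var(Ŷ) = N²·Var(ȳ) = N²·(1 − n/N)·s²/n.
f = 1164/14456 = 0.08052020; Var(ȳ) = 0.91947980·7.664/1164 = 0.006054032.
Var(Ŷ) = 14456² · 0.006054032 = 1.265147 × 10^6.
SE(Ŷ) = √(1.265147 × 10^6) = 1125.

1125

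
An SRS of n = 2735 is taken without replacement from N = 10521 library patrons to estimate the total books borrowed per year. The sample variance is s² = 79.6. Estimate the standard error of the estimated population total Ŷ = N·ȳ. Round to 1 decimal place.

1544.1

Var(Ŷ) = N²·Var(ȳ) = N²·(1 − n/N)·s²/n.
f = 2735/10521 = 0.25995628; Var(ȳ) = 0.74004372·79.6/2735 = 0.021538384.
Var(Ŷ) = 10521² · 0.021538384 = 2.3841148 × 10^6.
SE(Ŷ) = √(2.3841148 × 10^6) = 1544.1.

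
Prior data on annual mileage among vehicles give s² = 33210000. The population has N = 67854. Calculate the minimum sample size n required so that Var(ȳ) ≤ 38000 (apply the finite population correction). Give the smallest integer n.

863

Without fpc, n₀ = s²/D = 33210000/38000 = 873.9474.
With fpc, (1 − n/N)·s²/n ≤ D requires n ≥ n₀/(1 + n₀/N) = 873.9474/(1 + 873.9474/67854) = 862.8342.
Rounding up, n = 863.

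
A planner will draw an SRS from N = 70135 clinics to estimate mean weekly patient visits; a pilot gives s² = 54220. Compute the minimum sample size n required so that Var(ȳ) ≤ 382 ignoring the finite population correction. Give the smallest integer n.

Without fpc, n₀ = s²/D = 54220/382 = 141.9372.
Rounding up, n = 142.

142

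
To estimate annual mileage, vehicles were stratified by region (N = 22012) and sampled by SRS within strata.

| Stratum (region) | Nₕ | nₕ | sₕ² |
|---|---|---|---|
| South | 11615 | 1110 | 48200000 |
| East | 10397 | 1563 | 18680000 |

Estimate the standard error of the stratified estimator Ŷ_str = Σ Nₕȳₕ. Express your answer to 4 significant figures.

2.529 × 10^6

Var(Ŷ_str) = Σₕ Nₕ²(1 − fₕ)sₕ²/nₕ.
South: 11615²·(1 − 1110/11615)·48200000/1110 = 5.298334 × 10^12.
East: 10397²·(1 − 1563/10397)·18680000/1563 = 1.0976992 × 10^12.
Sum = 6.3960332 × 10^12.
SE = √(6.3960332 × 10^12) = 2.529 × 10^6.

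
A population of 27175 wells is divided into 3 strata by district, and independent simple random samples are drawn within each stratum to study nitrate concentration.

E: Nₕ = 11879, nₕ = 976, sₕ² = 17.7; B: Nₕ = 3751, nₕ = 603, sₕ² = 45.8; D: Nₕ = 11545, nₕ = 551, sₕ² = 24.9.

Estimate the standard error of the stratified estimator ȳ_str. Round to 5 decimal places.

Var(ȳ_str) = Σₕ Wₕ²(1 − fₕ)sₕ²/nₕ with Wₕ = Nₕ/N, N = 27175.
E: Wₕ = 0.43712971; term = 0.43712971²·(1 − 0.08216180)·17.7/976 = 0.0031806087.
B: Wₕ = 0.13803128; term = 0.13803128²·(1 − 0.16075713)·45.8/603 = 0.0012144813.
D: Wₕ = 0.42483901; term = 0.42483901²·(1 − 0.04772629)·24.9/551 = 0.0077670896.
Sum = 0.01216218.
SE = √(0.01216218) = 0.11028.

0.11028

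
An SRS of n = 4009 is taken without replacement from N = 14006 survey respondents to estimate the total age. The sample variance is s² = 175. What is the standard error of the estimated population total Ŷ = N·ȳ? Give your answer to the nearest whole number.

2472

Var(Ŷ) = N²·Var(ȳ) = N²·(1 − n/N)·s²/n.
f = 4009/14006 = 0.28623447; Var(ȳ) = 0.71376553·175/4009 = 0.031157138.
Var(Ŷ) = 14006² · 0.031157138 = 6.1120346 × 10^6.
SE(Ŷ) = √(6.1120346 × 10^6) = 2472.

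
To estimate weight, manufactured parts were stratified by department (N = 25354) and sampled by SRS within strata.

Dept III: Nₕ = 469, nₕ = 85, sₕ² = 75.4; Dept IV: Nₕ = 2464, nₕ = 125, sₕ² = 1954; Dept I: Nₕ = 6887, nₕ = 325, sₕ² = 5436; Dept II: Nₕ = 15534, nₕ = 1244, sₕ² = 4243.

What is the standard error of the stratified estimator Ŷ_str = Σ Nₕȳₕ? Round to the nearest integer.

Var(Ŷ_str) = Σₕ Nₕ²(1 − fₕ)sₕ²/nₕ.
Dept III: 469²·(1 − 85/469)·75.4/85 = 159755.75.
Dept IV: 2464²·(1 − 125/2464)·1954/125 = 9.0091843 × 10^7.
Dept I: 6887²·(1 − 325/6887)·5436/325 = 7.5589661 × 10^8.
Dept II: 15534²·(1 − 1244/15534)·4243/1244 = 7.5712604 × 10^8.
Sum = 1.6032742 × 10^9.
SE = √(1.6032742 × 10^9) = 40041.

40041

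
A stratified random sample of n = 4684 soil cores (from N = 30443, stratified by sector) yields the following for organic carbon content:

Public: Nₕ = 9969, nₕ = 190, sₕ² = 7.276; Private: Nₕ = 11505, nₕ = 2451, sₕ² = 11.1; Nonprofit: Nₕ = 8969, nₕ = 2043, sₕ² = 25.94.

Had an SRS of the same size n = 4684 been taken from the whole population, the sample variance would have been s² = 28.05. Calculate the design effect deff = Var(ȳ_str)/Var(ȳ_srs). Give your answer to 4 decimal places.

Var(ȳ_str) = Σ Wₕ²(1−fₕ)sₕ²/nₕ with Wₕ = Nₕ/30443:
  Public: (9969/30443)²·(1−190/9969)·7.276/190 = 0.0040281927
  Private: (11505/30443)²·(1−2451/11505)·11.1/2451 = 5.0901653 × 10^-4
  Nonprofit: (8969/30443)²·(1−2043/8969)·25.94/2043 = 8.5104636 × 10^-4
  → Var(ȳ_str) = 0.0053882556.
Var(ȳ_srs) = (1 − 4684/30443)·28.05/4684 = 0.0050670773.
deff = 0.0053882556 / 0.0050670773 = 1.0634.

1.0634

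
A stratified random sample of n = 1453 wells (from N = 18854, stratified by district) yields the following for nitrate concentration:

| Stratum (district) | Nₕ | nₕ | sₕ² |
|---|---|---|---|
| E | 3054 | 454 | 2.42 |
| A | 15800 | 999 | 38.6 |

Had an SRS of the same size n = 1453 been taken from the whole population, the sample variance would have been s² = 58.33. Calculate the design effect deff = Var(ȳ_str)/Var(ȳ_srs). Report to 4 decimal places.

Var(ȳ_str) = Σ Wₕ²(1−fₕ)sₕ²/nₕ with Wₕ = Nₕ/18854:
  E: (3054/18854)²·(1−454/3054)·2.42/454 = 1.1906795 × 10^-4
  A: (15800/18854)²·(1−999/15800)·38.6/999 = 0.025419263
  → Var(ȳ_str) = 0.025538331.
Var(ȳ_srs) = (1 − 1453/18854)·58.33/1453 = 0.037050755.
deff = 0.025538331 / 0.037050755 = 0.6893.

0.6893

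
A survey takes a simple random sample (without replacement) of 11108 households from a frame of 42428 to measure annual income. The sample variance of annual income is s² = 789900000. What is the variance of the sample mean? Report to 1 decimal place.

Under SRS without replacement, Var(ȳ) = (1 − f)·s²/n with f = n/N = 11108/42428 = 0.26180824.
Var(ȳ) = (1 − 0.26180824)·789900000/11108 = 0.73819176·71110.911 = 52493.489.

52493.5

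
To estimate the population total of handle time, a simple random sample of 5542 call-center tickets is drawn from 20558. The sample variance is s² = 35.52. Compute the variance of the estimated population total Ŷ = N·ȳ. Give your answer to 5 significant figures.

Var(Ŷ) = N²·Var(ȳ) = N²·(1 − n/N)·s²/n.
f = 5542/20558 = 0.26957875; Var(ȳ) = 0.73042125·35.52/5542 = 0.004681444.
Var(Ŷ) = 20558² · 0.004681444 = 1.9785251 × 10^6.

1.9785 × 10^6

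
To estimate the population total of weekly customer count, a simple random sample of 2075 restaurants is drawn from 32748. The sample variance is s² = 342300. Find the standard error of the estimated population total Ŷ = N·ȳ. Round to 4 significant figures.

Var(Ŷ) = N²·Var(ȳ) = N²·(1 − n/N)·s²/n.
f = 2075/32748 = 0.06336265; Var(ȳ) = 0.93663735·342300/2075 = 154.51131.
Var(Ŷ) = 32748² · 154.51131 = 1.657028 × 10^11.
SE(Ŷ) = √(1.657028 × 10^11) = 407100.

407100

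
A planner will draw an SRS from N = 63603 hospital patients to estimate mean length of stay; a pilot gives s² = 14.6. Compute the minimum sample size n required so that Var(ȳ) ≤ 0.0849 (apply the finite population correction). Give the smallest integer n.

172

Without fpc, n₀ = s²/D = 14.6/0.0849 = 171.9670.
With fpc, (1 − n/N)·s²/n ≤ D requires n ≥ n₀/(1 + n₀/N) = 171.9670/(1 + 171.9670/63603) = 171.5033.
Rounding up, n = 172.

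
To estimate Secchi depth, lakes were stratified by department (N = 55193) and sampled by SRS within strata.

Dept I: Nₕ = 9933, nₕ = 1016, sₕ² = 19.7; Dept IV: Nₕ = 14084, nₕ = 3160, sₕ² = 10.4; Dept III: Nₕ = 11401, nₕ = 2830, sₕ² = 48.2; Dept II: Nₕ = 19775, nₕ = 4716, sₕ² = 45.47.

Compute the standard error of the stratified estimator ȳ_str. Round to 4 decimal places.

Var(ȳ_str) = Σₕ Wₕ²(1 − fₕ)sₕ²/nₕ with Wₕ = Nₕ/N, N = 55193.
Dept I: Wₕ = 0.17996847; term = 0.17996847²·(1 − 0.10228531)·19.7/1016 = 5.6377228 × 10^-4.
Dept IV: Wₕ = 0.25517729; term = 0.25517729²·(1 − 0.22436808)·10.4/3160 = 1.6622103 × 10^-4.
Dept III: Wₕ = 0.20656605; term = 0.20656605²·(1 − 0.24822384)·48.2/2830 = 5.4634509 × 10^-4.
Dept II: Wₕ = 0.35828819; term = 0.35828819²·(1 − 0.23848293)·45.47/4716 = 9.425313 × 10^-4.
Sum = 0.0022188697.
SE = √(0.0022188697) = 0.0471.

0.0471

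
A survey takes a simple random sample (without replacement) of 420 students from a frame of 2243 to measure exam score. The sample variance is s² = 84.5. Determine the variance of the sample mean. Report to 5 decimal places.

Under SRS without replacement, Var(ȳ) = (1 − f)·s²/n with f = n/N = 420/2243 = 0.18724922.
Var(ȳ) = (1 − 0.18724922)·84.5/420 = 0.81275078·0.20119048 = 0.16351772.

0.16352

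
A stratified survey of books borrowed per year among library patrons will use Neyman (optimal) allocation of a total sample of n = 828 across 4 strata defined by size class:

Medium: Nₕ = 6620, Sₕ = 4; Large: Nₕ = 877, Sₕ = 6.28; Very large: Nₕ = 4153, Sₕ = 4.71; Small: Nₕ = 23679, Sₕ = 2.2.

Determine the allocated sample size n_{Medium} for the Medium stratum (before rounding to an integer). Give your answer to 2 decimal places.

Neyman allocation: nₕ = n·NₕSₕ / Σⱼ NⱼSⱼ.
Σ NⱼSⱼ = 6620·4 + 877·6.28 + 4153·4.71 + 23679·2.2 = 103641.99.
n_{Medium} = 828·6620·4 / 103641.99 = 211.55.

211.55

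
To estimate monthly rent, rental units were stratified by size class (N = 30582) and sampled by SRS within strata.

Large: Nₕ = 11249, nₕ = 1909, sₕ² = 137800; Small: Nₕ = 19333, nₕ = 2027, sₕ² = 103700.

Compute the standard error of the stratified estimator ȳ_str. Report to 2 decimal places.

Var(ȳ_str) = Σₕ Wₕ²(1 − fₕ)sₕ²/nₕ with Wₕ = Nₕ/N, N = 30582.
Large: Wₕ = 0.36783075; term = 0.36783075²·(1 − 0.16970397)·137800/1909 = 8.1090936.
Small: Wₕ = 0.63216925; term = 0.63216925²·(1 − 0.10484664)·103700/2027 = 18.301606.
Sum = 26.4107.
SE = √(26.4107) = 5.14.

5.14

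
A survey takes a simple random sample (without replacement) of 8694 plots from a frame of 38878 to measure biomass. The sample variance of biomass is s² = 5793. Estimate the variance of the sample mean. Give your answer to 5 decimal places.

0.51732

Under SRS without replacement, Var(ȳ) = (1 − f)·s²/n with f = n/N = 8694/38878 = 0.22362261.
Var(ȳ) = (1 − 0.22362261)·5793/8694 = 0.77637739·0.6663216 = 0.51731702.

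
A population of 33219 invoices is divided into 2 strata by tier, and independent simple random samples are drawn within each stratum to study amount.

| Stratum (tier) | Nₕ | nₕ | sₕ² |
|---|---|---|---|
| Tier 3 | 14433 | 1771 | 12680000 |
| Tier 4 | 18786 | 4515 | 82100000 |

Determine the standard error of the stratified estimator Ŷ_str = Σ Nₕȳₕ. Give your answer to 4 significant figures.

2.487 × 10^6

Var(Ŷ_str) = Σₕ Nₕ²(1 − fₕ)sₕ²/nₕ.
Tier 3: 14433²·(1 − 1771/14433)·12680000/1771 = 1.3084575 × 10^12.
Tier 4: 18786²·(1 − 4515/18786)·82100000/4515 = 4.8749945 × 10^12.
Sum = 6.183452 × 10^12.
SE = √(6.183452 × 10^12) = 2.487 × 10^6.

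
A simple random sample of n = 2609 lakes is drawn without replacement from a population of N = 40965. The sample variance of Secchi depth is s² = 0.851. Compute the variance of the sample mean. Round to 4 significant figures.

3.054 × 10^-4

Under SRS without replacement, Var(ȳ) = (1 − f)·s²/n with f = n/N = 2609/40965 = 0.06368851.
Var(ȳ) = (1 − 0.06368851)·0.851/2609 = 0.93631149·3.2617861 × 10^-4 = 3.0540478 × 10^-4.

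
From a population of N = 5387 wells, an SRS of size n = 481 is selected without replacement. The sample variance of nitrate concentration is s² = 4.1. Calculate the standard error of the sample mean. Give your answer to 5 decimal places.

Under SRS without replacement, Var(ȳ) = (1 − f)·s²/n with f = n/N = 481/5387 = 0.08928903.
Var(ȳ) = (1 − 0.08928903)·4.1/481 = 0.91071097·0.0085239085 = 0.007762817.
SE(ȳ) = √(0.007762817) = 0.08811.

0.08811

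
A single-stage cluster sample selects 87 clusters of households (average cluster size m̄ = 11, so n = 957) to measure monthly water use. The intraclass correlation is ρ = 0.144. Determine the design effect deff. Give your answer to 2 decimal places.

deff = 1 + (11 − 1)·0.144 = 1 + 1.44 = 2.44.

2.44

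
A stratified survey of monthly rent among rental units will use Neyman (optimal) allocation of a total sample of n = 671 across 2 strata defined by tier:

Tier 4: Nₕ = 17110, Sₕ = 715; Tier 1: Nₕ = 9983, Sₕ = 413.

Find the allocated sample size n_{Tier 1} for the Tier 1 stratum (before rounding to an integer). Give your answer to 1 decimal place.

Neyman allocation: nₕ = n·NₕSₕ / Σⱼ NⱼSⱼ.
Σ NⱼSⱼ = 17110·715 + 9983·413 = 1.6356629 × 10^7.
n_{Tier 1} = 671·9983·413 / (1.6356629 × 10^7) = 169.1.

169.1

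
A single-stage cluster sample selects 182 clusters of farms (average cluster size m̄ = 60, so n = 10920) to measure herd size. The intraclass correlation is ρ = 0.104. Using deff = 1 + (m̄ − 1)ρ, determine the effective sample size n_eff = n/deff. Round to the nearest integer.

deff = 1 + (60 − 1)·0.104 = 1 + 6.136 = 7.136.
n_eff = 10920 / 7.136 = 1530.

1530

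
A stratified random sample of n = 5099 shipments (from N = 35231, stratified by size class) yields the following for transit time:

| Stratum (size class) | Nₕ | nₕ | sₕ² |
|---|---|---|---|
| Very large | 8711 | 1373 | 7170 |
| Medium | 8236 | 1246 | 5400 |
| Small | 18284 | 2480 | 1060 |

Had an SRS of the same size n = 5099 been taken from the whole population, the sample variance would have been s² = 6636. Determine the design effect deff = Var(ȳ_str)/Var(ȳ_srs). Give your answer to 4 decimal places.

0.5116

Var(ȳ_str) = Σ Wₕ²(1−fₕ)sₕ²/nₕ with Wₕ = Nₕ/35231:
  Very large: (8711/35231)²·(1−1373/8711)·7170/1373 = 0.26893319
  Medium: (8236/35231)²·(1−1246/8236)·5400/1246 = 0.20101075
  Small: (18284/35231)²·(1−2480/18284)·1060/2480 = 0.099504444
  → Var(ȳ_str) = 0.56944838.
Var(ȳ_srs) = (1 − 5099/35231)·6636/5099 = 1.1130748.
deff = 0.56944838 / 1.1130748 = 0.5116.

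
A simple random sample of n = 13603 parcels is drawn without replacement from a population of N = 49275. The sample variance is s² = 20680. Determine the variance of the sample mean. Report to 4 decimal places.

Under SRS without replacement, Var(ȳ) = (1 − f)·s²/n with f = n/N = 13603/49275 = 0.27606291.
Var(ȳ) = (1 − 0.27606291)·20680/13603 = 0.72393709·1.5202529 = 1.1005674.

1.1006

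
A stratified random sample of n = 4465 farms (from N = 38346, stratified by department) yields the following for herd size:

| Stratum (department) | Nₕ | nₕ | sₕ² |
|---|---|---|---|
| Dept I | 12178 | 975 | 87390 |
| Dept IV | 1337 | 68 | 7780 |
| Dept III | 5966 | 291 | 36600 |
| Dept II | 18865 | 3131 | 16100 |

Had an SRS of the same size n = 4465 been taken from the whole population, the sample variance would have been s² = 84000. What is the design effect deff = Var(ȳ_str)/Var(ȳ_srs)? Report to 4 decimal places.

Var(ȳ_str) = Σ Wₕ²(1−fₕ)sₕ²/nₕ with Wₕ = Nₕ/38346:
  Dept I: (12178/38346)²·(1−975/12178)·87390/975 = 8.3162453
  Dept IV: (1337/38346)²·(1−68/1337)·7780/68 = 0.13201509
  Dept III: (5966/38346)²·(1−291/5966)·36600/291 = 2.8959901
  Dept II: (18865/38346)²·(1−3131/18865)·16100/3131 = 1.038003
  → Var(ȳ_str) = 12.382253.
Var(ȳ_srs) = (1 − 4465/38346)·84000/4465 = 16.622409.
deff = 12.382253 / 16.622409 = 0.7449.

0.7449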